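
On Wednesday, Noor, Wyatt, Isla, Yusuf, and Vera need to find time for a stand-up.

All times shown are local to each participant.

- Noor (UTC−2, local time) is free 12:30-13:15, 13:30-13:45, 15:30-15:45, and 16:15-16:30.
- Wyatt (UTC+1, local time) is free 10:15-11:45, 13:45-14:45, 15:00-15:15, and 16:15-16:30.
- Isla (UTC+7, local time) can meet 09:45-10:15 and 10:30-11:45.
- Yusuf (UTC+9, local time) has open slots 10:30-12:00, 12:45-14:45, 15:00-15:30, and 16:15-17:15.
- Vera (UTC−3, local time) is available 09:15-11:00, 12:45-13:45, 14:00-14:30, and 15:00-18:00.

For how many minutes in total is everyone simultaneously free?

Noor → UTC: 14:30–15:15, 15:30–15:45, 17:30–17:45, 18:15–18:30.
Wyatt → UTC: 09:15–10:45, 12:45–13:45, 14:00–14:15, 15:15–15:30.
Isla → UTC: 02:45–03:15, 03:30–04:45.
Yusuf → UTC: 01:30–03:00, 03:45–05:45, 06:00–06:30, 07:15–08:15.
Vera → UTC: 12:15–14:00, 15:45–16:45, 17:00–17:30, 18:00–21:00.
Noor ∩ Wyatt: (none).
Noor ∩ Wyatt ∩ Isla: (none).
Noor ∩ Wyatt ∩ Isla ∩ Yusuf: (none).
Noor ∩ Wyatt ∩ Isla ∩ Yusuf ∩ Vera: (none).
Total common minutes: 0.

0 minutes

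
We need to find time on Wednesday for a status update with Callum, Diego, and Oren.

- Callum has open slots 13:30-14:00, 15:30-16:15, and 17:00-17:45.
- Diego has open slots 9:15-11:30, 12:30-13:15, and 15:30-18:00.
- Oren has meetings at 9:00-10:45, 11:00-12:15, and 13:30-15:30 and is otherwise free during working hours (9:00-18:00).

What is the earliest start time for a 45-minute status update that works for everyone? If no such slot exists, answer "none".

15:30

Oren free within 09:00–18:00: 10:45–11:00, 12:15–13:30, 15:30–18:00.
Callum ∩ Diego: 15:30–16:15, 17:00–17:45.
Callum ∩ Diego ∩ Oren: 15:30–16:15, 17:00–17:45.
Windows ≥ 45 min: 15:30–16:15, 17:00–17:45.
Earliest such window starts at 15:30.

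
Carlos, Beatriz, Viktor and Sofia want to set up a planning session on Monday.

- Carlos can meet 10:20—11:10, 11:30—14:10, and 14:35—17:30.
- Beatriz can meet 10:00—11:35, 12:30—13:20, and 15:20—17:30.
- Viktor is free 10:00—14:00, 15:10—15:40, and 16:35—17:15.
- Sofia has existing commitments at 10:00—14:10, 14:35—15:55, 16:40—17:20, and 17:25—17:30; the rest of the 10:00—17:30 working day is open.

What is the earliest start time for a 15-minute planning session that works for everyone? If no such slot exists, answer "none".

none

Sofia free within 10:00–17:30: 14:10–14:35, 15:55–16:40, 17:20–17:25.
Carlos ∩ Beatriz: 10:20–11:10, 11:30–11:35, 12:30–13:20, 15:20–17:30.
Carlos ∩ Beatriz ∩ Viktor: 10:20–11:10, 11:30–11:35, 12:30–13:20, 15:20–15:40, 16:35–17:15.
Carlos ∩ Beatriz ∩ Viktor ∩ Sofia: 16:35–16:40.
Windows ≥ 15 min: (none).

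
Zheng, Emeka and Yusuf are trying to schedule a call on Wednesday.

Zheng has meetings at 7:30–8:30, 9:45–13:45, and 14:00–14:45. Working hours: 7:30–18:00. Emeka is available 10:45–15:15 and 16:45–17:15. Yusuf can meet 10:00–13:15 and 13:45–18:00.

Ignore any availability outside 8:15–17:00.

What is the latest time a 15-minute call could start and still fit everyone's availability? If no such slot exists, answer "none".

Zheng free within 07:30–18:00: 08:30–09:45, 13:45–14:00, 14:45–18:00.
Zheng ∩ Emeka: 13:45–14:00, 14:45–15:15, 16:45–17:15.
Zheng ∩ Emeka ∩ Yusuf: 13:45–14:00, 14:45–15:15, 16:45–17:15.
Restricted to 08:15–17:00: 13:45–14:00, 14:45–15:15, 16:45–17:00.
Windows ≥ 15 min: 13:45–14:00, 14:45–15:15, 16:45–17:00.
Latest start in the last window 16:45–17:00 is 17:00 − 15 min = 16:45.

16:45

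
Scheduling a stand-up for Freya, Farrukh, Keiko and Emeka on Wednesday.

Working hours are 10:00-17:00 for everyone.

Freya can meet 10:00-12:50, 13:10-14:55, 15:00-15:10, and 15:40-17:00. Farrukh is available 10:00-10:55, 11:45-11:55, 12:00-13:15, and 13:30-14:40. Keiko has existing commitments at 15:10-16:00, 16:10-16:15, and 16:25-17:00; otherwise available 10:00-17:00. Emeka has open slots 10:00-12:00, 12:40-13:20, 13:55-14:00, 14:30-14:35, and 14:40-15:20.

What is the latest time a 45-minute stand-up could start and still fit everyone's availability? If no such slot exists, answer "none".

Keiko free within 10:00–17:00: 10:00–15:10, 16:00–16:10, 16:15–16:25.
Freya ∩ Farrukh: 10:00–10:55, 11:45–11:55, 12:00–12:50, 13:10–13:15, 13:30–14:40.
Freya ∩ Farrukh ∩ Keiko: 10:00–10:55, 11:45–11:55, 12:00–12:50, 13:10–13:15, 13:30–14:40.
Freya ∩ Farrukh ∩ Keiko ∩ Emeka: 10:00–10:55, 11:45–11:55, 12:40–12:50, 13:10–13:15, 13:55–14:00, 14:30–14:35.
Windows ≥ 45 min: 10:00–10:55.
Latest start in the last window 10:00–10:55 is 10:55 − 45 min = 10:10.

10:10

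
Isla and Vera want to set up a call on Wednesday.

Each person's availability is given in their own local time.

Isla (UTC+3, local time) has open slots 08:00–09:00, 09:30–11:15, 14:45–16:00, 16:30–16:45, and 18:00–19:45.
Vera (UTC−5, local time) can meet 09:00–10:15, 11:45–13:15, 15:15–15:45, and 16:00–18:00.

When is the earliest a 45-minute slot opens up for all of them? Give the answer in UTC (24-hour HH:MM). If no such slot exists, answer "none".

Isla → UTC: 05:00–06:00, 06:30–08:15, 11:45–13:00, 13:30–13:45, 15:00–16:45.
Vera → UTC: 14:00–15:15, 16:45–18:15, 20:15–20:45, 21:00–23:00.
Isla ∩ Vera: 15:00–15:15.
Windows ≥ 45 min: (none).

none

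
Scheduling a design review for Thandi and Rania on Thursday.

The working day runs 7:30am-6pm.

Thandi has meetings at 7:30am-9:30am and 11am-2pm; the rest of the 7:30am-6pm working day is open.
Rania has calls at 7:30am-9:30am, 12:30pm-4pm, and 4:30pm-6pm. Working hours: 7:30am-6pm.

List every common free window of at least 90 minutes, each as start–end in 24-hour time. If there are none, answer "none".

09:30–11:00

Thandi free within 07:30–18:00: 09:30–11:00, 14:00–18:00.
Rania free within 07:30–18:00: 09:30–12:30, 16:00–16:30.
Thandi ∩ Rania: 09:30–11:00, 16:00–16:30.
Windows ≥ 90 min: 09:30–11:00.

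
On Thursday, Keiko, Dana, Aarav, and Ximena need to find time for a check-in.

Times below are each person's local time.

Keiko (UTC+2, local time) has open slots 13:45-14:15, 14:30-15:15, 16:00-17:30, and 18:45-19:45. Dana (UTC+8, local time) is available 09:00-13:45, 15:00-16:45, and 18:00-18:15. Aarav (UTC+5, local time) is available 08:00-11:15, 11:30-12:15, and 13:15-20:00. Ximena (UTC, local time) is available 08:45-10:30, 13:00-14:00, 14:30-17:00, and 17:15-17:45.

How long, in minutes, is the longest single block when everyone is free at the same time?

Keiko → UTC: 11:45–12:15, 12:30–13:15, 14:00–15:30, 16:45–17:45.
Dana → UTC: 01:00–05:45, 07:00–08:45, 10:00–10:15.
Aarav → UTC: 03:00–06:15, 06:30–07:15, 08:15–15:00.
Ximena → UTC: 08:45–10:30, 13:00–14:00, 14:30–17:00, 17:15–17:45.
Keiko ∩ Dana: (none).
Keiko ∩ Dana ∩ Aarav: (none).
Keiko ∩ Dana ∩ Aarav ∩ Ximena: (none).
No common window.

0 minutes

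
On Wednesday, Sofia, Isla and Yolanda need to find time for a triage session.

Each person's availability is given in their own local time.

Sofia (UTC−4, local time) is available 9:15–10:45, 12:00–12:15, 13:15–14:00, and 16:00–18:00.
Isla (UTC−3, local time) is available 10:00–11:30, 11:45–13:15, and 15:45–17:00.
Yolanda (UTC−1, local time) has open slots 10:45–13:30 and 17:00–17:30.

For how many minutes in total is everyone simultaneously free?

Sofia → UTC: 13:15–14:45, 16:00–16:15, 17:15–18:00, 20:00–22:00.
Isla → UTC: 13:00–14:30, 14:45–16:15, 18:45–20:00.
Yolanda → UTC: 11:45–14:30, 18:00–18:30.
Sofia ∩ Isla: 13:15–14:30, 16:00–16:15.
Sofia ∩ Isla ∩ Yolanda: 13:15–14:30.
Total common minutes: 75.

75 minutes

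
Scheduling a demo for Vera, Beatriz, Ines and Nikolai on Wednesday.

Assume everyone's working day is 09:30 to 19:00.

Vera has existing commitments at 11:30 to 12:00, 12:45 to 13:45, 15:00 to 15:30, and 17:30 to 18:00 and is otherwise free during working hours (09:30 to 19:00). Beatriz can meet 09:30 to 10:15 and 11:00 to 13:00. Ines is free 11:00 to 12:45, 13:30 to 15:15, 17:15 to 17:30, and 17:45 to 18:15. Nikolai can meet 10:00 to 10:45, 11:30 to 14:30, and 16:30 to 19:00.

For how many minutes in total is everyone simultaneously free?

Vera free within 09:30–19:00: 09:30–11:30, 12:00–12:45, 13:45–15:00, 15:30–17:30, 18:00–19:00.
Vera ∩ Beatriz: 09:30–10:15, 11:00–11:30, 12:00–12:45.
Vera ∩ Beatriz ∩ Ines: 11:00–11:30, 12:00–12:45.
Vera ∩ Beatriz ∩ Ines ∩ Nikolai: 12:00–12:45.
Total common minutes: 45.

45 minutes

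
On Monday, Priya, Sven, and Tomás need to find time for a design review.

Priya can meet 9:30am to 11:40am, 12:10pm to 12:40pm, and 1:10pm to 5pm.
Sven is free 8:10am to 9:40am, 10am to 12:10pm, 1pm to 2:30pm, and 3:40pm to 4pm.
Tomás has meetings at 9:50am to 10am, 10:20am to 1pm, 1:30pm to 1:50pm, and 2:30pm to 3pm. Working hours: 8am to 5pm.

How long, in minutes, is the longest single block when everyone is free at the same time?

40 minutes

Tomás free within 08:00–17:00: 08:00–09:50, 10:00–10:20, 13:00–13:30, 13:50–14:30, 15:00–17:00.
Priya ∩ Sven: 09:30–09:40, 10:00–11:40, 13:10–14:30, 15:40–16:00.
Priya ∩ Sven ∩ Tomás: 09:30–09:40, 10:00–10:20, 13:10–13:30, 13:50–14:30, 15:40–16:00.
Common window lengths: 10, 20, 20, 40, 20 min; longest is 40.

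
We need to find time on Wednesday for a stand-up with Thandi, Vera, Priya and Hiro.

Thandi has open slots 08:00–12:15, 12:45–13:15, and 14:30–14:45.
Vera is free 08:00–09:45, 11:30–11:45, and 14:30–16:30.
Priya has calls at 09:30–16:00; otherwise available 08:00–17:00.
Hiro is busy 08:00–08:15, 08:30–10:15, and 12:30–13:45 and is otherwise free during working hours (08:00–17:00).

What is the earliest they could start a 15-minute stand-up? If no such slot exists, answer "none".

Priya free within 08:00–17:00: 08:00–09:30, 16:00–17:00.
Hiro free within 08:00–17:00: 08:15–08:30, 10:15–12:30, 13:45–17:00.
Thandi ∩ Vera: 08:00–09:45, 11:30–11:45, 14:30–14:45.
Thandi ∩ Vera ∩ Priya: 08:00–09:30.
Thandi ∩ Vera ∩ Priya ∩ Hiro: 08:15–08:30.
Windows ≥ 15 min: 08:15–08:30.
Earliest such window starts at 08:15.

08:15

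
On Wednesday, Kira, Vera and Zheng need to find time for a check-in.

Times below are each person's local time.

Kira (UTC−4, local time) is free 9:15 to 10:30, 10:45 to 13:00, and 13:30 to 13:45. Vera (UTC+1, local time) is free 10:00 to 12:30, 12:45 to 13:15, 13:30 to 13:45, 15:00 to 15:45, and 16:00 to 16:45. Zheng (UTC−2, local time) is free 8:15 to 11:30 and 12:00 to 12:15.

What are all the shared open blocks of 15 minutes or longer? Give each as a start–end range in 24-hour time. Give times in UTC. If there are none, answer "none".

14:00–14:15

Kira → UTC: 13:15–14:30, 14:45–17:00, 17:30–17:45.
Vera → UTC: 09:00–11:30, 11:45–12:15, 12:30–12:45, 14:00–14:45, 15:00–15:45.
Zheng → UTC: 10:15–13:30, 14:00–14:15.
Kira ∩ Vera: 14:00–14:30, 15:00–15:45.
Kira ∩ Vera ∩ Zheng: 14:00–14:15.
Windows ≥ 15 min: 14:00–14:15.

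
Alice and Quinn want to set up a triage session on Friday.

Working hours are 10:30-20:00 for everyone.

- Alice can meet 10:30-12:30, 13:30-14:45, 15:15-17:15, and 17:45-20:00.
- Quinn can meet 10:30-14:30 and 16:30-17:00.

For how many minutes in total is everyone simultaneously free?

Alice ∩ Quinn: 10:30–12:30, 13:30–14:30, 16:30–17:00.
Total common minutes: 120 + 60 + 30 = 210.

210 minutes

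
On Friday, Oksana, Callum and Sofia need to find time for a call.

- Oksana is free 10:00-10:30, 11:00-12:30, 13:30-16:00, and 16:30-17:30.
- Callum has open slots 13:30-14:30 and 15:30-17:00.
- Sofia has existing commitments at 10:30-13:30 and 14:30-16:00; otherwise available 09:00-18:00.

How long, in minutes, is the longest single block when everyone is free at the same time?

60 minutes

Sofia free within 09:00–18:00: 09:00–10:30, 13:30–14:30, 16:00–18:00.
Oksana ∩ Callum: 13:30–14:30, 15:30–16:00, 16:30–17:00.
Oksana ∩ Callum ∩ Sofia: 13:30–14:30, 16:30–17:00.
Common window lengths: 60, 30 min; longest is 60.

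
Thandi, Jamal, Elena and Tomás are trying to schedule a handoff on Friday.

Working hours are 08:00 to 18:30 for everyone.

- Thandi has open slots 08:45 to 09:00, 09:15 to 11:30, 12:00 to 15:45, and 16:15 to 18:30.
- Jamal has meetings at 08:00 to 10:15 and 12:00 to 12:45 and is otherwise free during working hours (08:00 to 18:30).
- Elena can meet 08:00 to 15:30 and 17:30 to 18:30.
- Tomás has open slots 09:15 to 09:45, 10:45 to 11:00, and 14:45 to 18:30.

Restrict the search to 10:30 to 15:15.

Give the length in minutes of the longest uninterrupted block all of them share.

30 minutes

Jamal free within 08:00–18:30: 10:15–12:00, 12:45–18:30.
Thandi ∩ Jamal: 10:15–11:30, 12:45–15:45, 16:15–18:30.
Thandi ∩ Jamal ∩ Elena: 10:15–11:30, 12:45–15:30, 17:30–18:30.
Thandi ∩ Jamal ∩ Elena ∩ Tomás: 10:45–11:00, 14:45–15:30, 17:30–18:30.
Restricted to 10:30–15:15: 10:45–11:00, 14:45–15:15.
Common window lengths: 15, 30 min; longest is 30.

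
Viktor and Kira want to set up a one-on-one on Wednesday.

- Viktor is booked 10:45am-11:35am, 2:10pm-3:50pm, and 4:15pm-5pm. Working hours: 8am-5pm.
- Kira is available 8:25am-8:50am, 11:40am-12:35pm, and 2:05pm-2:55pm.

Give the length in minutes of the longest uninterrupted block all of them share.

Viktor free within 08:00–17:00: 08:00–10:45, 11:35–14:10, 15:50–16:15.
Viktor ∩ Kira: 08:25–08:50, 11:40–12:35, 14:05–14:10.
Common window lengths: 25, 55, 5 min; longest is 55.

55 minutes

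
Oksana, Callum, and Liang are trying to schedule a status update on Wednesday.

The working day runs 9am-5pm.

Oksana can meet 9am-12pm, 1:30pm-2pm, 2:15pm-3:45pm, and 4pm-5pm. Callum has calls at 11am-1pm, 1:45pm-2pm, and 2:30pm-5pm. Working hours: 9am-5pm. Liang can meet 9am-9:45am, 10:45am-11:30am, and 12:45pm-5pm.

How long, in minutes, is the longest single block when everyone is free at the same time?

Callum free within 09:00–17:00: 09:00–11:00, 13:00–13:45, 14:00–14:30.
Oksana ∩ Callum: 09:00–11:00, 13:30–13:45, 14:15–14:30.
Oksana ∩ Callum ∩ Liang: 09:00–09:45, 10:45–11:00, 13:30–13:45, 14:15–14:30.
Common window lengths: 45, 15, 15, 15 min; longest is 45.

45 minutes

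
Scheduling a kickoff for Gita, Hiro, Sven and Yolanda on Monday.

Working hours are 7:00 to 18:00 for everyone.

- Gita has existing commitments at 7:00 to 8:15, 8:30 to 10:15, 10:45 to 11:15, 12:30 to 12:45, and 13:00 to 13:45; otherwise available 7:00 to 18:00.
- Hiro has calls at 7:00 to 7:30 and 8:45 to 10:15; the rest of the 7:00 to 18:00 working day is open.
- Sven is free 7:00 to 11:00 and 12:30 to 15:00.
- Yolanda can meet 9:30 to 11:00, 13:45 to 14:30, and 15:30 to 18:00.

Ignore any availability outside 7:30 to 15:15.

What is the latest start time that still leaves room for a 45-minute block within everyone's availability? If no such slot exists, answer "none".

13:45

Gita free within 07:00–18:00: 08:15–08:30, 10:15–10:45, 11:15–12:30, 12:45–13:00, 13:45–18:00.
Hiro free within 07:00–18:00: 07:30–08:45, 10:15–18:00.
Gita ∩ Hiro: 08:15–08:30, 10:15–10:45, 11:15–12:30, 12:45–13:00, 13:45–18:00.
Gita ∩ Hiro ∩ Sven: 08:15–08:30, 10:15–10:45, 12:45–13:00, 13:45–15:00.
Gita ∩ Hiro ∩ Sven ∩ Yolanda: 10:15–10:45, 13:45–14:30.
Restricted to 07:30–15:15: 10:15–10:45, 13:45–14:30.
Windows ≥ 45 min: 13:45–14:30.
Latest start in the last window 13:45–14:30 is 14:30 − 45 min = 13:45.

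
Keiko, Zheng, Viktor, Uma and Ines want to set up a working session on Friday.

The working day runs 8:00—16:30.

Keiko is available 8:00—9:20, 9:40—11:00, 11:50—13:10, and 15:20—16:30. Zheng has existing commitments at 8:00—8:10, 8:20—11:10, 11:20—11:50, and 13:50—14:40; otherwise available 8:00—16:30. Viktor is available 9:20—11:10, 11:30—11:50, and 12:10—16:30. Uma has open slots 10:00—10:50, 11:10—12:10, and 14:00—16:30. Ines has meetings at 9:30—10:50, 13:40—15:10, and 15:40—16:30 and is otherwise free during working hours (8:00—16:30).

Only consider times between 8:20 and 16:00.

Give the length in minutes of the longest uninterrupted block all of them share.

Zheng free within 08:00–16:30: 08:10–08:20, 11:10–11:20, 11:50–13:50, 14:40–16:30.
Ines free within 08:00–16:30: 08:00–09:30, 10:50–13:40, 15:10–15:40.
Keiko ∩ Zheng: 08:10–08:20, 11:50–13:10, 15:20–16:30.
Keiko ∩ Zheng ∩ Viktor: 12:10–13:10, 15:20–16:30.
Keiko ∩ Zheng ∩ Viktor ∩ Uma: 15:20–16:30.
Keiko ∩ Zheng ∩ Viktor ∩ Uma ∩ Ines: 15:20–15:40.
Restricted to 08:20–16:00: 15:20–15:40.
Single common window of 20 minutes.

20 minutes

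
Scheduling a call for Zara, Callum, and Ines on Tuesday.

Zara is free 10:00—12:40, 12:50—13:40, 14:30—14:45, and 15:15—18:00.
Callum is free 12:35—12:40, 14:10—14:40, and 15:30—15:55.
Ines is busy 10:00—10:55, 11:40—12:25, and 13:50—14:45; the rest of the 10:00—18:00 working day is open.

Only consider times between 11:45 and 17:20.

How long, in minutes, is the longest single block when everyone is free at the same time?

25 minutes

Ines free within 10:00–18:00: 10:55–11:40, 12:25–13:50, 14:45–18:00.
Zara ∩ Callum: 12:35–12:40, 14:30–14:40, 15:30–15:55.
Zara ∩ Callum ∩ Ines: 12:35–12:40, 15:30–15:55.
Restricted to 11:45–17:20: 12:35–12:40, 15:30–15:55.
Common window lengths: 5, 25 min; longest is 25.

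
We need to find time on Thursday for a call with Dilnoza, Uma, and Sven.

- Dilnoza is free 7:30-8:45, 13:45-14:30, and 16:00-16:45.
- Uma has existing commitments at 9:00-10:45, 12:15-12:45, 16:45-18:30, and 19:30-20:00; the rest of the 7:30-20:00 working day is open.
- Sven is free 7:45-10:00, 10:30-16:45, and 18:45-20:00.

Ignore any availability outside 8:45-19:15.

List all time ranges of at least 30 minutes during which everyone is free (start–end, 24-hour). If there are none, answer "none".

13:45–14:30, 16:00–16:45

Uma free within 07:30–20:00: 07:30–09:00, 10:45–12:15, 12:45–16:45, 18:30–19:30.
Dilnoza ∩ Uma: 07:30–08:45, 13:45–14:30, 16:00–16:45.
Dilnoza ∩ Uma ∩ Sven: 07:45–08:45, 13:45–14:30, 16:00–16:45.
Restricted to 08:45–19:15: 13:45–14:30, 16:00–16:45.
Windows ≥ 30 min: 13:45–14:30, 16:00–16:45.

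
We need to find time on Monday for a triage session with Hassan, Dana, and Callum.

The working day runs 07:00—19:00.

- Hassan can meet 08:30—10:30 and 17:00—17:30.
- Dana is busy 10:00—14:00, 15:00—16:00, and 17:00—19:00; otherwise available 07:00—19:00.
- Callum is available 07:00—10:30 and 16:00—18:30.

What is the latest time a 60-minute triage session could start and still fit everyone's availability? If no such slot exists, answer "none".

Dana free within 07:00–19:00: 07:00–10:00, 14:00–15:00, 16:00–17:00.
Hassan ∩ Dana: 08:30–10:00.
Hassan ∩ Dana ∩ Callum: 08:30–10:00.
Windows ≥ 60 min: 08:30–10:00.
Latest start in the last window 08:30–10:00 is 10:00 − 60 min = 09:00.

09:00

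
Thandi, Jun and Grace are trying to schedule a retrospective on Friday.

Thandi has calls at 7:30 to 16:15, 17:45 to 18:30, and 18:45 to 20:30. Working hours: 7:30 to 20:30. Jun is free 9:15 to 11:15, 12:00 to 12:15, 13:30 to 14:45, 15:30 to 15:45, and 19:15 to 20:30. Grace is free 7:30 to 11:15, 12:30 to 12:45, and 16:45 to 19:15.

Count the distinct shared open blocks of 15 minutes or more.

Thandi free within 07:30–20:30: 16:15–17:45, 18:30–18:45.
Thandi ∩ Jun: (none).
Thandi ∩ Jun ∩ Grace: (none).
Windows ≥ 15 min: (none).
That's 0 windows.

0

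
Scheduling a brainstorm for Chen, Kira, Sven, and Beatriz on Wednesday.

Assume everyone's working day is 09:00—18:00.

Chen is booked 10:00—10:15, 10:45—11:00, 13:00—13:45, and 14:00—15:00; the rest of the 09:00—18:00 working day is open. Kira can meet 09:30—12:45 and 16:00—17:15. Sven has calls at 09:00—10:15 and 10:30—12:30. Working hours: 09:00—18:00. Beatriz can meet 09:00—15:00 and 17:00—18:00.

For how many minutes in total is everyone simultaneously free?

45 minutes

Chen free within 09:00–18:00: 09:00–10:00, 10:15–10:45, 11:00–13:00, 13:45–14:00, 15:00–18:00.
Sven free within 09:00–18:00: 10:15–10:30, 12:30–18:00.
Chen ∩ Kira: 09:30–10:00, 10:15–10:45, 11:00–12:45, 16:00–17:15.
Chen ∩ Kira ∩ Sven: 10:15–10:30, 12:30–12:45, 16:00–17:15.
Chen ∩ Kira ∩ Sven ∩ Beatriz: 10:15–10:30, 12:30–12:45, 17:00–17:15.
Total common minutes: 15 + 15 + 15 = 45.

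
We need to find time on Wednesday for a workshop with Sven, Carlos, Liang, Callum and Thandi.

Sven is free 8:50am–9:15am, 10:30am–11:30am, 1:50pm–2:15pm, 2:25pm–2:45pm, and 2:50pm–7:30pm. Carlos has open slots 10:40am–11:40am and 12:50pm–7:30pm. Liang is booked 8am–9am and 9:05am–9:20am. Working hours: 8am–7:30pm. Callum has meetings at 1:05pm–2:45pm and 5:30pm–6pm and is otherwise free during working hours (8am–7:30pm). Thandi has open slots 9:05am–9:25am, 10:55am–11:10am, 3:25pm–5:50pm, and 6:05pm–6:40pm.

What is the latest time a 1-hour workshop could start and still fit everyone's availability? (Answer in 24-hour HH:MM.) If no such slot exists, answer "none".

16:30

Liang free within 08:00–19:30: 09:00–09:05, 09:20–19:30.
Callum free within 08:00–19:30: 08:00–13:05, 14:45–17:30, 18:00–19:30.
Sven ∩ Carlos: 10:40–11:30, 13:50–14:15, 14:25–14:45, 14:50–19:30.
Sven ∩ Carlos ∩ Liang: 10:40–11:30, 13:50–14:15, 14:25–14:45, 14:50–19:30.
Sven ∩ Carlos ∩ Liang ∩ Callum: 10:40–11:30, 14:50–17:30, 18:00–19:30.
Sven ∩ Carlos ∩ Liang ∩ Callum ∩ Thandi: 10:55–11:10, 15:25–17:30, 18:05–18:40.
Windows ≥ 60 min: 15:25–17:30.
Latest start in the last window 15:25–17:30 is 17:30 − 60 min = 16:30.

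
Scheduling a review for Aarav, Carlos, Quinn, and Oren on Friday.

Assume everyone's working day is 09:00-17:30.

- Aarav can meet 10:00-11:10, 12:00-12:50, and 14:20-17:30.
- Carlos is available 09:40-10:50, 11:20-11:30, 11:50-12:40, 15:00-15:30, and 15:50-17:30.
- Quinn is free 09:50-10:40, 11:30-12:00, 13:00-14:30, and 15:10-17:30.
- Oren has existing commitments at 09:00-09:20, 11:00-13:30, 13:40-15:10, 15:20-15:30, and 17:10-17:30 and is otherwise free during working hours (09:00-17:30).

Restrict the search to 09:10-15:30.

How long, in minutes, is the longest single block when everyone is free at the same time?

Oren free within 09:00–17:30: 09:20–11:00, 13:30–13:40, 15:10–15:20, 15:30–17:10.
Aarav ∩ Carlos: 10:00–10:50, 12:00–12:40, 15:00–15:30, 15:50–17:30.
Aarav ∩ Carlos ∩ Quinn: 10:00–10:40, 15:10–15:30, 15:50–17:30.
Aarav ∩ Carlos ∩ Quinn ∩ Oren: 10:00–10:40, 15:10–15:20, 15:50–17:10.
Restricted to 09:10–15:30: 10:00–10:40, 15:10–15:20.
Common window lengths: 40, 10 min; longest is 40.

40 minutes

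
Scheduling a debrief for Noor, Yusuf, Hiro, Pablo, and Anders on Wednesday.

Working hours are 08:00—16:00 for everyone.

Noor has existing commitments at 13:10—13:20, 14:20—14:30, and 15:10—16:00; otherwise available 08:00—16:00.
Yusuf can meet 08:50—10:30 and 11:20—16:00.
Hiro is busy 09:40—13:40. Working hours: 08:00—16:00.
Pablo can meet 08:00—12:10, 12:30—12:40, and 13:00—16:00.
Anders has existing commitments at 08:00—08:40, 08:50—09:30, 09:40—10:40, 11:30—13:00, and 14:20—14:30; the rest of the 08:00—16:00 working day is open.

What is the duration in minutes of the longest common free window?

40 minutes

Noor free within 08:00–16:00: 08:00–13:10, 13:20–14:20, 14:30–15:10.
Hiro free within 08:00–16:00: 08:00–09:40, 13:40–16:00.
Anders free within 08:00–16:00: 08:40–08:50, 09:30–09:40, 10:40–11:30, 13:00–14:20, 14:30–16:00.
Noor ∩ Yusuf: 08:50–10:30, 11:20–13:10, 13:20–14:20, 14:30–15:10.
Noor ∩ Yusuf ∩ Hiro: 08:50–09:40, 13:40–14:20, 14:30–15:10.
Noor ∩ Yusuf ∩ Hiro ∩ Pablo: 08:50–09:40, 13:40–14:20, 14:30–15:10.
Noor ∩ Yusuf ∩ Hiro ∩ Pablo ∩ Anders: 09:30–09:40, 13:40–14:20, 14:30–15:10.
Common window lengths: 10, 40, 40 min; longest is 40.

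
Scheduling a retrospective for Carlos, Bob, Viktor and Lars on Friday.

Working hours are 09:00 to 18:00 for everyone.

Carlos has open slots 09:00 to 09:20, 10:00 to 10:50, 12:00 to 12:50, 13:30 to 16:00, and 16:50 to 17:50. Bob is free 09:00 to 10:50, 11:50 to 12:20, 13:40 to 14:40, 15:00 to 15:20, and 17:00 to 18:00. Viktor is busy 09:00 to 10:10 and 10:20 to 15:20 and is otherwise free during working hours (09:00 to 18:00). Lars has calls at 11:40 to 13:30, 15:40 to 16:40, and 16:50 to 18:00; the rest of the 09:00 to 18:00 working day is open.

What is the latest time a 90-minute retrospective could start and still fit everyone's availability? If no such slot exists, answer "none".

none

Viktor free within 09:00–18:00: 10:10–10:20, 15:20–18:00.
Lars free within 09:00–18:00: 09:00–11:40, 13:30–15:40, 16:40–16:50.
Carlos ∩ Bob: 09:00–09:20, 10:00–10:50, 12:00–12:20, 13:40–14:40, 15:00–15:20, 17:00–17:50.
Carlos ∩ Bob ∩ Viktor: 10:10–10:20, 17:00–17:50.
Carlos ∩ Bob ∩ Viktor ∩ Lars: 10:10–10:20.
Windows ≥ 90 min: (none).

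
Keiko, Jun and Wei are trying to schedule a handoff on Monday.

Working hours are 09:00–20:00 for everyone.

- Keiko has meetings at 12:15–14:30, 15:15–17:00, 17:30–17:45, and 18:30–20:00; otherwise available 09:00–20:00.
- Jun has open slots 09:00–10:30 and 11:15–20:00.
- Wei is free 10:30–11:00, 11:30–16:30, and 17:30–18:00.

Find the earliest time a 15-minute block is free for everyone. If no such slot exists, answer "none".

Keiko free within 09:00–20:00: 09:00–12:15, 14:30–15:15, 17:00–17:30, 17:45–18:30.
Keiko ∩ Jun: 09:00–10:30, 11:15–12:15, 14:30–15:15, 17:00–17:30, 17:45–18:30.
Keiko ∩ Jun ∩ Wei: 11:30–12:15, 14:30–15:15, 17:45–18:00.
Windows ≥ 15 min: 11:30–12:15, 14:30–15:15, 17:45–18:00.
Earliest such window starts at 11:30.

11:30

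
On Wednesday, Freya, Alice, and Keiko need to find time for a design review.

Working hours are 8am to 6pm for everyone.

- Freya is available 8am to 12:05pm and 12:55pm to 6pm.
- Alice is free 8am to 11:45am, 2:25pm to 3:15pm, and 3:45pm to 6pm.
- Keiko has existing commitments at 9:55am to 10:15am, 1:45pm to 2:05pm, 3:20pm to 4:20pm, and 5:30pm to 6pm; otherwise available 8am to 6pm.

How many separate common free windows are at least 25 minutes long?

4

Keiko free within 08:00–18:00: 08:00–09:55, 10:15–13:45, 14:05–15:20, 16:20–17:30.
Freya ∩ Alice: 08:00–11:45, 14:25–15:15, 15:45–18:00.
Freya ∩ Alice ∩ Keiko: 08:00–09:55, 10:15–11:45, 14:25–15:15, 16:20–17:30.
Windows ≥ 25 min: 08:00–09:55, 10:15–11:45, 14:25–15:15, 16:20–17:30.
That's 4 windows.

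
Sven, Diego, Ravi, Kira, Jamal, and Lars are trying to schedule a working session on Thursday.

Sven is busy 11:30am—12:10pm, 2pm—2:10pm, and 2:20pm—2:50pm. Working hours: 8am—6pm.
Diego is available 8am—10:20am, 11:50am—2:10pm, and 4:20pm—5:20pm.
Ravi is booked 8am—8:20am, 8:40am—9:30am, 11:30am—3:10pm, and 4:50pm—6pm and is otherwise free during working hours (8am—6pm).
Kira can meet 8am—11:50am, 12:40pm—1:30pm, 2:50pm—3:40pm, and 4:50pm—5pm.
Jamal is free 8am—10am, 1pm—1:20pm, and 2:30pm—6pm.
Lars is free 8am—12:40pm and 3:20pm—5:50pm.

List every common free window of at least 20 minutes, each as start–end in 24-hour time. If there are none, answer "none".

08:20–08:40, 09:30–10:00

Sven free within 08:00–18:00: 08:00–11:30, 12:10–14:00, 14:10–14:20, 14:50–18:00.
Ravi free within 08:00–18:00: 08:20–08:40, 09:30–11:30, 15:10–16:50.
Sven ∩ Diego: 08:00–10:20, 12:10–14:00, 16:20–17:20.
Sven ∩ Diego ∩ Ravi: 08:20–08:40, 09:30–10:20, 16:20–16:50.
Sven ∩ Diego ∩ Ravi ∩ Kira: 08:20–08:40, 09:30–10:20.
Sven ∩ Diego ∩ Ravi ∩ Kira ∩ Jamal: 08:20–08:40, 09:30–10:00.
Sven ∩ Diego ∩ Ravi ∩ Kira ∩ Jamal ∩ Lars: 08:20–08:40, 09:30–10:00.
Windows ≥ 20 min: 08:20–08:40, 09:30–10:00.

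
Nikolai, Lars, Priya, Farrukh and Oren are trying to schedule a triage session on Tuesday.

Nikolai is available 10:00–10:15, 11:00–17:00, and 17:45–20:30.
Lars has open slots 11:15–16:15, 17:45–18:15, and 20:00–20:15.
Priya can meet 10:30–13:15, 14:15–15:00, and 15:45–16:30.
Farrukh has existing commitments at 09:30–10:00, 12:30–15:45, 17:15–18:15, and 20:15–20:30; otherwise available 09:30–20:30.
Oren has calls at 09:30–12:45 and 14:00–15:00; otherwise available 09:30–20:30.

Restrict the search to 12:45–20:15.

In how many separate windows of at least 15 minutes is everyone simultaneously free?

1

Farrukh free within 09:30–20:30: 10:00–12:30, 15:45–17:15, 18:15–20:15.
Oren free within 09:30–20:30: 12:45–14:00, 15:00–20:30.
Nikolai ∩ Lars: 11:15–16:15, 17:45–18:15, 20:00–20:15.
Nikolai ∩ Lars ∩ Priya: 11:15–13:15, 14:15–15:00, 15:45–16:15.
Nikolai ∩ Lars ∩ Priya ∩ Farrukh: 11:15–12:30, 15:45–16:15.
Nikolai ∩ Lars ∩ Priya ∩ Farrukh ∩ Oren: 15:45–16:15.
Restricted to 12:45–20:15: 15:45–16:15.
Windows ≥ 15 min: 15:45–16:15.
That's 1 window.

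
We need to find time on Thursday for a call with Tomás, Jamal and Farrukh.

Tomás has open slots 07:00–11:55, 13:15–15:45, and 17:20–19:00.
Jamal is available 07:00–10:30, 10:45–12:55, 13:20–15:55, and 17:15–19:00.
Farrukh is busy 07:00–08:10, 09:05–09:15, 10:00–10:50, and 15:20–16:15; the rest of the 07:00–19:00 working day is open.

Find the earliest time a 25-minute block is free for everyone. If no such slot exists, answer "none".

Farrukh free within 07:00–19:00: 08:10–09:05, 09:15–10:00, 10:50–15:20, 16:15–19:00.
Tomás ∩ Jamal: 07:00–10:30, 10:45–11:55, 13:20–15:45, 17:20–19:00.
Tomás ∩ Jamal ∩ Farrukh: 08:10–09:05, 09:15–10:00, 10:50–11:55, 13:20–15:20, 17:20–19:00.
Windows ≥ 25 min: 08:10–09:05, 09:15–10:00, 10:50–11:55, 13:20–15:20, 17:20–19:00.
Earliest such window starts at 08:10.

08:10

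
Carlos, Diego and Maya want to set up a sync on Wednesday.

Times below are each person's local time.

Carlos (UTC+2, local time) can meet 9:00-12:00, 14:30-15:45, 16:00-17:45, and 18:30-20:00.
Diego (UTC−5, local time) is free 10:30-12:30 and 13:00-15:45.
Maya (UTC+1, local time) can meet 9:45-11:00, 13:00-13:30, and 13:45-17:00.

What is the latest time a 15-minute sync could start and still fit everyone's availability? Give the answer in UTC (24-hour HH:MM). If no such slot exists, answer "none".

15:30

Carlos → UTC: 07:00–10:00, 12:30–13:45, 14:00–15:45, 16:30–18:00.
Diego → UTC: 15:30–17:30, 18:00–20:45.
Maya → UTC: 08:45–10:00, 12:00–12:30, 12:45–16:00.
Carlos ∩ Diego: 15:30–15:45, 16:30–17:30.
Carlos ∩ Diego ∩ Maya: 15:30–15:45.
Windows ≥ 15 min: 15:30–15:45.
Latest start in the last window 15:30–15:45 is 15:45 − 15 min = 15:30.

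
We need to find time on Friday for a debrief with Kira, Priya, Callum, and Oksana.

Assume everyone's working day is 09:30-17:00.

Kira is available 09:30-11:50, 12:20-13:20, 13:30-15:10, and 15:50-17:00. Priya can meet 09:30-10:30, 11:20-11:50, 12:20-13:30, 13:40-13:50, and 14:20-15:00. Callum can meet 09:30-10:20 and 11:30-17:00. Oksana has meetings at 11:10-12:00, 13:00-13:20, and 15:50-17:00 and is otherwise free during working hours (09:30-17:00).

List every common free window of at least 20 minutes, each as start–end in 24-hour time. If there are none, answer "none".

Oksana free within 09:30–17:00: 09:30–11:10, 12:00–13:00, 13:20–15:50.
Kira ∩ Priya: 09:30–10:30, 11:20–11:50, 12:20–13:20, 13:40–13:50, 14:20–15:00.
Kira ∩ Priya ∩ Callum: 09:30–10:20, 11:30–11:50, 12:20–13:20, 13:40–13:50, 14:20–15:00.
Kira ∩ Priya ∩ Callum ∩ Oksana: 09:30–10:20, 12:20–13:00, 13:40–13:50, 14:20–15:00.
Windows ≥ 20 min: 09:30–10:20, 12:20–13:00, 14:20–15:00.

09:30–10:20, 12:20–13:00, 14:20–15:00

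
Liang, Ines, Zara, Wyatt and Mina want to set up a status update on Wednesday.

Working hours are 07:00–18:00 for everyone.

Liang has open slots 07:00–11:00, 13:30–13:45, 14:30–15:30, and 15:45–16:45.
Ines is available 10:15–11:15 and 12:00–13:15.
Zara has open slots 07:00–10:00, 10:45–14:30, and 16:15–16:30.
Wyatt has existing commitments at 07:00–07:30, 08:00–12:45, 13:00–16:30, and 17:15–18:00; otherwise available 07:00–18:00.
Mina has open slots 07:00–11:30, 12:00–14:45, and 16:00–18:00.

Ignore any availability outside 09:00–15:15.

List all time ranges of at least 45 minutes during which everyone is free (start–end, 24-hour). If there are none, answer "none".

Wyatt free within 07:00–18:00: 07:30–08:00, 12:45–13:00, 16:30–17:15.
Liang ∩ Ines: 10:15–11:00.
Liang ∩ Ines ∩ Zara: 10:45–11:00.
Liang ∩ Ines ∩ Zara ∩ Wyatt: (none).
Liang ∩ Ines ∩ Zara ∩ Wyatt ∩ Mina: (none).
Restricted to 09:00–15:15: (none).
Windows ≥ 45 min: (none).

none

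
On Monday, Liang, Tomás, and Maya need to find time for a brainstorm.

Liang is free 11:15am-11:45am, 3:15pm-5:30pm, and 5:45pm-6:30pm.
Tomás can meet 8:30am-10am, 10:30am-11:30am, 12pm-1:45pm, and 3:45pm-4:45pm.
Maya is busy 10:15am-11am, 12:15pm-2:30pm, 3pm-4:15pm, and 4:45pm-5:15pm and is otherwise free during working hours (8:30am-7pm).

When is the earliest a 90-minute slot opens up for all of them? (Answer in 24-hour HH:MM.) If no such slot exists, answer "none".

none

Maya free within 08:30–19:00: 08:30–10:15, 11:00–12:15, 14:30–15:00, 16:15–16:45, 17:15–19:00.
Liang ∩ Tomás: 11:15–11:30, 15:45–16:45.
Liang ∩ Tomás ∩ Maya: 11:15–11:30, 16:15–16:45.
Windows ≥ 90 min: (none).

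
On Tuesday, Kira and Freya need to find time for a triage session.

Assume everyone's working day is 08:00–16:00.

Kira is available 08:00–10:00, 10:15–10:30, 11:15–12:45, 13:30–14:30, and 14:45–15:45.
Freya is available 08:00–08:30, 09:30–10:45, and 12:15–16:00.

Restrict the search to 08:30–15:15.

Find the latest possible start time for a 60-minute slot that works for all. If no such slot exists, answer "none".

13:30

Kira ∩ Freya: 08:00–08:30, 09:30–10:00, 10:15–10:30, 12:15–12:45, 13:30–14:30, 14:45–15:45.
Restricted to 08:30–15:15: 09:30–10:00, 10:15–10:30, 12:15–12:45, 13:30–14:30, 14:45–15:15.
Windows ≥ 60 min: 13:30–14:30.
Latest start in the last window 13:30–14:30 is 14:30 − 60 min = 13:30.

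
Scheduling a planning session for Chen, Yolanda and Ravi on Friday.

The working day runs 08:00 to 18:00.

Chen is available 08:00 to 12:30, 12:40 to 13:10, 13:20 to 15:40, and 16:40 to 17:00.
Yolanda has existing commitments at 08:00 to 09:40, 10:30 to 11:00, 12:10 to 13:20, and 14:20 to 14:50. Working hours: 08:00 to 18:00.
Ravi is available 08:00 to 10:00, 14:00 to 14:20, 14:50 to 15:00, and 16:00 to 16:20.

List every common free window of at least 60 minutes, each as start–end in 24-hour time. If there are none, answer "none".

none

Yolanda free within 08:00–18:00: 09:40–10:30, 11:00–12:10, 13:20–14:20, 14:50–18:00.
Chen ∩ Yolanda: 09:40–10:30, 11:00–12:10, 13:20–14:20, 14:50–15:40, 16:40–17:00.
Chen ∩ Yolanda ∩ Ravi: 09:40–10:00, 14:00–14:20, 14:50–15:00.
Windows ≥ 60 min: (none).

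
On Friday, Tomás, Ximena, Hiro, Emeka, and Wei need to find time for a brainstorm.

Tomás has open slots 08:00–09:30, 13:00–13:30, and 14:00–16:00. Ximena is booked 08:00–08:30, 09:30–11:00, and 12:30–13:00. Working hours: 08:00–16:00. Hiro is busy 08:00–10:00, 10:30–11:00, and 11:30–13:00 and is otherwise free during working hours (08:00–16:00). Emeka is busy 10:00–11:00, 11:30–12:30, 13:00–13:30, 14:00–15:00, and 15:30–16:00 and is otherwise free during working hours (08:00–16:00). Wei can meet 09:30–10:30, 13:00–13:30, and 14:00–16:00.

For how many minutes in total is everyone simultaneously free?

Ximena free within 08:00–16:00: 08:30–09:30, 11:00–12:30, 13:00–16:00.
Hiro free within 08:00–16:00: 10:00–10:30, 11:00–11:30, 13:00–16:00.
Emeka free within 08:00–16:00: 08:00–10:00, 11:00–11:30, 12:30–13:00, 13:30–14:00, 15:00–15:30.
Tomás ∩ Ximena: 08:30–09:30, 13:00–13:30, 14:00–16:00.
Tomás ∩ Ximena ∩ Hiro: 13:00–13:30, 14:00–16:00.
Tomás ∩ Ximena ∩ Hiro ∩ Emeka: 15:00–15:30.
Tomás ∩ Ximena ∩ Hiro ∩ Emeka ∩ Wei: 15:00–15:30.
Total common minutes: 30.

30 minutes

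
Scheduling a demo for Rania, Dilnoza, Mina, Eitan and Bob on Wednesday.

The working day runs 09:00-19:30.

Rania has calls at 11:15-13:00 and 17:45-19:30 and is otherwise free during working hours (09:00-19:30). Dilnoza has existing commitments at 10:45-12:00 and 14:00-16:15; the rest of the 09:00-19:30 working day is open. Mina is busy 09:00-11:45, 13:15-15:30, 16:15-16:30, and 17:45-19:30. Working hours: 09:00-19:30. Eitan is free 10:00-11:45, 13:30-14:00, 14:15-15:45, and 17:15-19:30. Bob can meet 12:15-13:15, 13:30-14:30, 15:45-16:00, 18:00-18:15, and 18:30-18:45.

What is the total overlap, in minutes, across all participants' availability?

Rania free within 09:00–19:30: 09:00–11:15, 13:00–17:45.
Dilnoza free within 09:00–19:30: 09:00–10:45, 12:00–14:00, 16:15–19:30.
Mina free within 09:00–19:30: 11:45–13:15, 15:30–16:15, 16:30–17:45.
Rania ∩ Dilnoza: 09:00–10:45, 13:00–14:00, 16:15–17:45.
Rania ∩ Dilnoza ∩ Mina: 13:00–13:15, 16:30–17:45.
Rania ∩ Dilnoza ∩ Mina ∩ Eitan: 17:15–17:45.
Rania ∩ Dilnoza ∩ Mina ∩ Eitan ∩ Bob: (none).
Total common minutes: 0.

0 minutes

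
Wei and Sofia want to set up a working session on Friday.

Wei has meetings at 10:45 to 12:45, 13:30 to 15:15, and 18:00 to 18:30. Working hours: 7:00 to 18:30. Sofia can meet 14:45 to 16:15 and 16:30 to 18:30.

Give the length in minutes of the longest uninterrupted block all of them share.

90 minutes

Wei free within 07:00–18:30: 07:00–10:45, 12:45–13:30, 15:15–18:00.
Wei ∩ Sofia: 15:15–16:15, 16:30–18:00.
Common window lengths: 60, 90 min; longest is 90.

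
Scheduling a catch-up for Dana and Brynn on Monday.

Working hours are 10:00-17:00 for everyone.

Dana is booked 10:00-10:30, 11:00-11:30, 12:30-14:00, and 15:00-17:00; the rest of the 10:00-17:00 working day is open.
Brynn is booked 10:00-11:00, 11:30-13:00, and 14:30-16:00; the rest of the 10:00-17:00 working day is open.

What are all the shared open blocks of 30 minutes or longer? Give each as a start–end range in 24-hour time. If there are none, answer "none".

Dana free within 10:00–17:00: 10:30–11:00, 11:30–12:30, 14:00–15:00.
Brynn free within 10:00–17:00: 11:00–11:30, 13:00–14:30, 16:00–17:00.
Dana ∩ Brynn: 14:00–14:30.
Windows ≥ 30 min: 14:00–14:30.

14:00–14:30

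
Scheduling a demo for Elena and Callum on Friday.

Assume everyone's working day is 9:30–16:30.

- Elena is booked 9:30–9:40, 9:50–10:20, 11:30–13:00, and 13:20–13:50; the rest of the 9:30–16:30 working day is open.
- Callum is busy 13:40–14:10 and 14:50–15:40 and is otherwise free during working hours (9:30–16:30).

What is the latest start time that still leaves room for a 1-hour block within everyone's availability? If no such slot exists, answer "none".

Elena free within 09:30–16:30: 09:40–09:50, 10:20–11:30, 13:00–13:20, 13:50–16:30.
Callum free within 09:30–16:30: 09:30–13:40, 14:10–14:50, 15:40–16:30.
Elena ∩ Callum: 09:40–09:50, 10:20–11:30, 13:00–13:20, 14:10–14:50, 15:40–16:30.
Windows ≥ 60 min: 10:20–11:30.
Latest start in the last window 10:20–11:30 is 11:30 − 60 min = 10:30.

10:30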